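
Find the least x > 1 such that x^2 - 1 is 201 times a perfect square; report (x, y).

First expand sqrt(201) as a continued fraction. With x_i = (sqrt(201) + m_i)/d_i and (m_0, d_0) = (0, 1): a_0 = floor(sqrt(201)) = 14, since 14^2 = 196 <= 201 < 225 = 15^2.
Iterate m_{i+1} = d_i*a_i - m_i, d_{i+1} = (201 - m_{i+1}^2)/d_i, a_{i+1} = floor((a_0 + m_{i+1})/d_{i+1}):
  m_1 = 1*14 - 0 = 14, d_1 = (201 - 14^2)/1 = 5/1 = 5, a_1 = floor((14 + 14)/5) = 5.
  m_2 = 5*5 - 14 = 11, d_2 = (201 - 11^2)/5 = 80/5 = 16, a_2 = floor((14 + 11)/16) = 1.
  m_3 = 16*1 - 11 = 5, d_3 = (201 - 5^2)/16 = 176/16 = 11, a_3 = floor((14 + 5)/11) = 1.
  m_4 = 11*1 - 5 = 6, d_4 = (201 - 6^2)/11 = 165/11 = 15, a_4 = floor((14 + 6)/15) = 1.
  m_5 = 15*1 - 6 = 9, d_5 = (201 - 9^2)/15 = 120/15 = 8, a_5 = floor((14 + 9)/8) = 2.
  m_6 = 8*2 - 9 = 7, d_6 = (201 - 7^2)/8 = 152/8 = 19, a_6 = floor((14 + 7)/19) = 1.
  m_7 = 19*1 - 7 = 12, d_7 = (201 - 12^2)/19 = 57/19 = 3, a_7 = floor((14 + 12)/3) = 8.
  m_8 = 3*8 - 12 = 12, d_8 = (201 - 12^2)/3 = 57/3 = 19, a_8 = floor((14 + 12)/19) = 1.
  m_9 = 19*1 - 12 = 7, d_9 = (201 - 7^2)/19 = 152/19 = 8, a_9 = floor((14 + 7)/8) = 2.
  m_10 = 8*2 - 7 = 9, d_10 = (201 - 9^2)/8 = 120/8 = 15, a_10 = floor((14 + 9)/15) = 1.
  m_11 = 15*1 - 9 = 6, d_11 = (201 - 6^2)/15 = 165/15 = 11, a_11 = floor((14 + 6)/11) = 1.
  m_12 = 11*1 - 6 = 5, d_12 = (201 - 5^2)/11 = 176/11 = 16, a_12 = floor((14 + 5)/16) = 1.
  m_13 = 16*1 - 5 = 11, d_13 = (201 - 11^2)/16 = 80/16 = 5, a_13 = floor((14 + 11)/5) = 5.
  m_14 = 5*5 - 11 = 14, d_14 = (201 - 14^2)/5 = 5/5 = 1, a_14 = floor((14 + 14)/1) = 28.
  m_15 = 1*28 - 14 = 14, d_15 = (201 - 14^2)/1 = 5/1 = 5: (m_15, d_15) = (m_1, d_1) = (14, 5), so from here the quotients repeat a_1, ..., a_14; the period length is 14.
So sqrt(201) = [14; (5, 1, 1, 1, 2, 1, 8, 1, 2, 1, 1, 1, 5, 28)] with period length k = 14.
k is even, so the fundamental solution of x^2 - 201y^2 = 1 is (p_{k-1}, q_{k-1}) = (p_13, q_13); compute convergents through index 13.
Convergents (p_i = a_i*p_{i-1} + p_{i-2}, q_i = a_i*q_{i-1} + q_{i-2} with p_{-2}=0, p_{-1}=1, q_{-2}=1, q_{-1}=0):
  i=0: a_0=14, p_0 = 14*1 + 0 = 14, q_0 = 14*0 + 1 = 1.
  i=1: a_1=5, p_1 = 5*14 + 1 = 71, q_1 = 5*1 + 0 = 5.
  i=2: a_2=1, p_2 = 1*71 + 14 = 85, q_2 = 1*5 + 1 = 6.
  i=3: a_3=1, p_3 = 1*85 + 71 = 156, q_3 = 1*6 + 5 = 11.
  i=4: a_4=1, p_4 = 1*156 + 85 = 241, q_4 = 1*11 + 6 = 17.
  i=5: a_5=2, p_5 = 2*241 + 156 = 638, q_5 = 2*17 + 11 = 45.
  i=6: a_6=1, p_6 = 1*638 + 241 = 879, q_6 = 1*45 + 17 = 62.
  i=7: a_7=8, p_7 = 8*879 + 638 = 7670, q_7 = 8*62 + 45 = 541.
  i=8: a_8=1, p_8 = 1*7670 + 879 = 8549, q_8 = 1*541 + 62 = 603.
  i=9: a_9=2, p_9 = 2*8549 + 7670 = 24768, q_9 = 2*603 + 541 = 1747.
  i=10: a_10=1, p_10 = 1*24768 + 8549 = 33317, q_10 = 1*1747 + 603 = 2350.
  i=11: a_11=1, p_11 = 1*33317 + 24768 = 58085, q_11 = 1*2350 + 1747 = 4097.
  i=12: a_12=1, p_12 = 1*58085 + 33317 = 91402, q_12 = 1*4097 + 2350 = 6447.
  i=13: a_13=5, p_13 = 5*91402 + 58085 = 515095, q_13 = 5*6447 + 4097 = 36332.
Check: 515095^2 - 201*36332^2 = 265322859025 - 265322859024 = 1, so (x, y) = (515095, 36332) solves the equation, and by the theorem it is the least positive solution.

(x, y) = (515095, 36332)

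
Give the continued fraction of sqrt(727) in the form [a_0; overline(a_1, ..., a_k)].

[26; overline(1, 25, 1, 52)]

Write x_i = (sqrt(727) + m_i)/d_i with (m_0, d_0) = (0, 1). a_0 = floor(sqrt(727)) = 26, since 26^2 = 676 <= 727 < 729 = 27^2.
Iterate m_{i+1} = d_i*a_i - m_i, d_{i+1} = (727 - m_{i+1}^2)/d_i, a_{i+1} = floor((a_0 + m_{i+1})/d_{i+1}):
  m_1 = 1*26 - 0 = 26, d_1 = (727 - 26^2)/1 = 51/1 = 51, a_1 = floor((26 + 26)/51) = 1.
  m_2 = 51*1 - 26 = 25, d_2 = (727 - 25^2)/51 = 102/51 = 2, a_2 = floor((26 + 25)/2) = 25.
  m_3 = 2*25 - 25 = 25, d_3 = (727 - 25^2)/2 = 102/2 = 51, a_3 = floor((26 + 25)/51) = 1.
  m_4 = 51*1 - 25 = 26, d_4 = (727 - 26^2)/51 = 51/51 = 1, a_4 = floor((26 + 26)/1) = 52.
  m_5 = 1*52 - 26 = 26, d_5 = (727 - 26^2)/1 = 51/1 = 51: (m_5, d_5) = (m_1, d_1) = (26, 51), so from here the quotients repeat a_1, ..., a_4; the period length is 4.
Hence the expansion of sqrt(727) is a_0 = 26 followed by the repeating block 1, 25, 1, 52 (period 4).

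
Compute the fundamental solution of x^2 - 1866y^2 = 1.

First expand sqrt(1866) as a continued fraction. With x_i = (sqrt(1866) + m_i)/d_i and (m_0, d_0) = (0, 1): a_0 = floor(sqrt(1866)) = 43, since 43^2 = 1849 <= 1866 < 1936 = 44^2.
Iterate m_{i+1} = d_i*a_i - m_i, d_{i+1} = (1866 - m_{i+1}^2)/d_i, a_{i+1} = floor((a_0 + m_{i+1})/d_{i+1}):
  m_1 = 1*43 - 0 = 43, d_1 = (1866 - 43^2)/1 = 17/1 = 17, a_1 = floor((43 + 43)/17) = 5.
  m_2 = 17*5 - 43 = 42, d_2 = (1866 - 42^2)/17 = 102/17 = 6, a_2 = floor((43 + 42)/6) = 14.
  m_3 = 6*14 - 42 = 42, d_3 = (1866 - 42^2)/6 = 102/6 = 17, a_3 = floor((43 + 42)/17) = 5.
  m_4 = 17*5 - 42 = 43, d_4 = (1866 - 43^2)/17 = 17/17 = 1, a_4 = floor((43 + 43)/1) = 86.
  m_5 = 1*86 - 43 = 43, d_5 = (1866 - 43^2)/1 = 17/1 = 17: (m_5, d_5) = (m_1, d_1) = (43, 17), so from here the quotients repeat a_1, ..., a_4; the period length is 4.
So sqrt(1866) = [43; (5, 14, 5, 86)] with period length k = 4.
k is even, so the fundamental solution of x^2 - 1866y^2 = 1 is (p_{k-1}, q_{k-1}) = (p_3, q_3); compute convergents through index 3.
Convergents (p_i = a_i*p_{i-1} + p_{i-2}, q_i = a_i*q_{i-1} + q_{i-2} with p_{-2}=0, p_{-1}=1, q_{-2}=1, q_{-1}=0):
  i=0: a_0=43, p_0 = 43*1 + 0 = 43, q_0 = 43*0 + 1 = 1.
  i=1: a_1=5, p_1 = 5*43 + 1 = 216, q_1 = 5*1 + 0 = 5.
  i=2: a_2=14, p_2 = 14*216 + 43 = 3067, q_2 = 14*5 + 1 = 71.
  i=3: a_3=5, p_3 = 5*3067 + 216 = 15551, q_3 = 5*71 + 5 = 360.
Check: 15551^2 - 1866*360^2 = 241833601 - 241833600 = 1, so (x, y) = (15551, 360) solves the equation, and by the theorem it is the least positive solution.

(x, y) = (15551, 360)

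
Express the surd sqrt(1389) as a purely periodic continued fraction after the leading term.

Write x_i = (sqrt(1389) + m_i)/d_i with (m_0, d_0) = (0, 1). a_0 = floor(sqrt(1389)) = 37, since 37^2 = 1369 <= 1389 < 1444 = 38^2.
Iterate m_{i+1} = d_i*a_i - m_i, d_{i+1} = (1389 - m_{i+1}^2)/d_i, a_{i+1} = floor((a_0 + m_{i+1})/d_{i+1}):
  m_1 = 1*37 - 0 = 37, d_1 = (1389 - 37^2)/1 = 20/1 = 20, a_1 = floor((37 + 37)/20) = 3.
  m_2 = 20*3 - 37 = 23, d_2 = (1389 - 23^2)/20 = 860/20 = 43, a_2 = floor((37 + 23)/43) = 1.
  m_3 = 43*1 - 23 = 20, d_3 = (1389 - 20^2)/43 = 989/43 = 23, a_3 = floor((37 + 20)/23) = 2.
  m_4 = 23*2 - 20 = 26, d_4 = (1389 - 26^2)/23 = 713/23 = 31, a_4 = floor((37 + 26)/31) = 2.
  m_5 = 31*2 - 26 = 36, d_5 = (1389 - 36^2)/31 = 93/31 = 3, a_5 = floor((37 + 36)/3) = 24.
  m_6 = 3*24 - 36 = 36, d_6 = (1389 - 36^2)/3 = 93/3 = 31, a_6 = floor((37 + 36)/31) = 2.
  m_7 = 31*2 - 36 = 26, d_7 = (1389 - 26^2)/31 = 713/31 = 23, a_7 = floor((37 + 26)/23) = 2.
  m_8 = 23*2 - 26 = 20, d_8 = (1389 - 20^2)/23 = 989/23 = 43, a_8 = floor((37 + 20)/43) = 1.
  m_9 = 43*1 - 20 = 23, d_9 = (1389 - 23^2)/43 = 860/43 = 20, a_9 = floor((37 + 23)/20) = 3.
  m_10 = 20*3 - 23 = 37, d_10 = (1389 - 37^2)/20 = 20/20 = 1, a_10 = floor((37 + 37)/1) = 74.
  m_11 = 1*74 - 37 = 37, d_11 = (1389 - 37^2)/1 = 20/1 = 20: (m_11, d_11) = (m_1, d_1) = (37, 20), so from here the quotients repeat a_1, ..., a_10; the period length is 10.
Hence the expansion of sqrt(1389) is a_0 = 37 followed by the repeating block 3, 1, 2, 2, 24, 2, 2, 1, 3, 74 (period 10).

[37; (3, 1, 2, 2, 24, 2, 2, 1, 3, 74)]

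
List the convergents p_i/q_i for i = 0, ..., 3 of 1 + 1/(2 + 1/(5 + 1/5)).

1/1, 3/2, 16/11, 83/57

Using the convergent recurrence p_i = a_i*p_{i-1} + p_{i-2}, q_i = a_i*q_{i-1} + q_{i-2} with p_{-2}=0, p_{-1}=1, q_{-2}=1, q_{-1}=0:
  i=0: a_0=1, p_0 = 1*1 + 0 = 1, q_0 = 1*0 + 1 = 1.
  i=1: a_1=2, p_1 = 2*1 + 1 = 3, q_1 = 2*1 + 0 = 2.
  i=2: a_2=5, p_2 = 5*3 + 1 = 16, q_2 = 5*2 + 1 = 11.
  i=3: a_3=5, p_3 = 5*16 + 3 = 83, q_3 = 5*11 + 2 = 57.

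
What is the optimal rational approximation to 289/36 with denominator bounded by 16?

8/1

Expand x = 289/36 as a continued fraction with the Euclidean algorithm:
  289 = 8*36 + 1, so a_0 = 8.
  36 = 36*1 + 0, so a_1 = 36.
so x = [8; 36].
Convergents (p_i = a_i*p_{i-1} + p_{i-2}, q_i = a_i*q_{i-1} + q_{i-2} with p_{-2}=0, p_{-1}=1, q_{-2}=1, q_{-1}=0), until the denominator exceeds 16:
  i=0: a_0=8, p_0 = 8*1 + 0 = 8, q_0 = 8*0 + 1 = 1.
  i=1: a_1=36, p_1 = 36*8 + 1 = 289, q_1 = 36*1 + 0 = 36.
q_1 = 36 > 16, so the last convergent with denominator <= 16 is p_0/q_0 = 8/1.
The closest fraction with denominator <= 16 is either p_0/q_0 or the intermediate fraction (k*p_0 + p_{-1})/(k*q_0 + q_{-1}) with the largest k >= 1 whose denominator stays <= 16; these approach x as k grows, and every other convergent or intermediate fraction in range is farther away.
Largest k: floor((16 - q_{-1})/q_0) = floor((16 - 0)/1) = 16 (using the seeds p_{-1} = 1, q_{-1} = 0).
That gives (16*8 + 1)/(16*1 + 0) = 129/16.
Compare the errors: |x - 8/1| = |289*1 - 8*36|/(36*1) = 1/36, and |x - 129/16| = |289*16 - 129*36|/(36*16) = 20/576.
Cross-multiplying, 1*576 = 576 < 720 = 20*36, so 1/36 is smaller: the convergent 8/1 is closer to x than 129/16.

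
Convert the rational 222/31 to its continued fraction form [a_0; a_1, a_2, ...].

Run the Euclidean algorithm on 222 and 31; the successive quotients are the partial quotients a_0, a_1, ... (each step inverts the fractional part left over by the previous one):
  222 = 7*31 + 5, so a_0 = 7.
  31 = 6*5 + 1, so a_1 = 6.
  5 = 5*1 + 0, so a_2 = 5.
The remainder reaches 0 after 3 divisions, so the expansion has 3 partial quotients, read off in order.

[7; 6, 5]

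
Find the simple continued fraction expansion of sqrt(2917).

[54; (108)]

Write x_i = (sqrt(2917) + m_i)/d_i with (m_0, d_0) = (0, 1). a_0 = floor(sqrt(2917)) = 54, since 54^2 = 2916 <= 2917 < 3025 = 55^2.
Iterate m_{i+1} = d_i*a_i - m_i, d_{i+1} = (2917 - m_{i+1}^2)/d_i, a_{i+1} = floor((a_0 + m_{i+1})/d_{i+1}):
  m_1 = 1*54 - 0 = 54, d_1 = (2917 - 54^2)/1 = 1/1 = 1, a_1 = floor((54 + 54)/1) = 108.
  m_2 = 1*108 - 54 = 54, d_2 = (2917 - 54^2)/1 = 1/1 = 1: (m_2, d_2) = (m_1, d_1) = (54, 1), so from here the quotient a_1 repeats; the period length is 1.
Hence the expansion of sqrt(2917) is a_0 = 54 followed by the repeating block 108 (period 1).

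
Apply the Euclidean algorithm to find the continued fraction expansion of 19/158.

[0; 8, 3, 6]

Run the Euclidean algorithm on 19 and 158; the successive quotients are the partial quotients a_0, a_1, ... (each step inverts the fractional part left over by the previous one):
  19 = 0*158 + 19, so a_0 = 0.
  158 = 8*19 + 6, so a_1 = 8.
  19 = 3*6 + 1, so a_2 = 3.
  6 = 6*1 + 0, so a_3 = 6.
The remainder reaches 0 after 4 divisions, so the expansion has 4 partial quotients, read off in order.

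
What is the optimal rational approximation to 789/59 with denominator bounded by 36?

468/35

Expand x = 789/59 as a continued fraction with the Euclidean algorithm:
  789 = 13*59 + 22, so a_0 = 13.
  59 = 2*22 + 15, so a_1 = 2.
  22 = 1*15 + 7, so a_2 = 1.
  15 = 2*7 + 1, so a_3 = 2.
  7 = 7*1 + 0, so a_4 = 7.
so x = [13; 2, 1, 2, 7].
Convergents (p_i = a_i*p_{i-1} + p_{i-2}, q_i = a_i*q_{i-1} + q_{i-2} with p_{-2}=0, p_{-1}=1, q_{-2}=1, q_{-1}=0), until the denominator exceeds 36:
  i=0: a_0=13, p_0 = 13*1 + 0 = 13, q_0 = 13*0 + 1 = 1.
  i=1: a_1=2, p_1 = 2*13 + 1 = 27, q_1 = 2*1 + 0 = 2.
  i=2: a_2=1, p_2 = 1*27 + 13 = 40, q_2 = 1*2 + 1 = 3.
  i=3: a_3=2, p_3 = 2*40 + 27 = 107, q_3 = 2*3 + 2 = 8.
  i=4: a_4=7, p_4 = 7*107 + 40 = 789, q_4 = 7*8 + 3 = 59.
q_4 = 59 > 36, so the last convergent with denominator <= 36 is p_3/q_3 = 107/8.
The closest fraction with denominator <= 36 is either p_3/q_3 or the intermediate fraction (k*p_3 + p_2)/(k*q_3 + q_2) with the largest k >= 1 whose denominator stays <= 36; these approach x as k grows, and every other convergent or intermediate fraction in range is farther away.
Largest k: floor((36 - q_2)/q_3) = floor((36 - 3)/8) = 4.
That gives (4*107 + 40)/(4*8 + 3) = 468/35.
Compare the errors: |x - 107/8| = |789*8 - 107*59|/(59*8) = 1/472, and |x - 468/35| = |789*35 - 468*59|/(59*35) = 3/2065.
Cross-multiplying, 3*472 = 1416 < 2065 = 1*2065, so 3/2065 is smaller: the intermediate fraction 468/35 is closer to x than 107/8.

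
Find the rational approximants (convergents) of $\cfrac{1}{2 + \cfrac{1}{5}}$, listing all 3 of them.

Using the convergent recurrence p_i = a_i*p_{i-1} + p_{i-2}, q_i = a_i*q_{i-1} + q_{i-2} with p_{-2}=0, p_{-1}=1, q_{-2}=1, q_{-1}=0:
  i=0: a_0=0, p_0 = 0*1 + 0 = 0, q_0 = 0*0 + 1 = 1.
  i=1: a_1=2, p_1 = 2*0 + 1 = 1, q_1 = 2*1 + 0 = 2.
  i=2: a_2=5, p_2 = 5*1 + 0 = 5, q_2 = 5*2 + 1 = 11.

0/1, 1/2, 5/11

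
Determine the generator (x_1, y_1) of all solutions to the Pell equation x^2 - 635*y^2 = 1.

First expand sqrt(635) as a continued fraction. With x_i = (sqrt(635) + m_i)/d_i and (m_0, d_0) = (0, 1): a_0 = floor(sqrt(635)) = 25, since 25^2 = 625 <= 635 < 676 = 26^2.
Iterate m_{i+1} = d_i*a_i - m_i, d_{i+1} = (635 - m_{i+1}^2)/d_i, a_{i+1} = floor((a_0 + m_{i+1})/d_{i+1}):
  m_1 = 1*25 - 0 = 25, d_1 = (635 - 25^2)/1 = 10/1 = 10, a_1 = floor((25 + 25)/10) = 5.
  m_2 = 10*5 - 25 = 25, d_2 = (635 - 25^2)/10 = 10/10 = 1, a_2 = floor((25 + 25)/1) = 50.
  m_3 = 1*50 - 25 = 25, d_3 = (635 - 25^2)/1 = 10/1 = 10: (m_3, d_3) = (m_1, d_1) = (25, 10), so from here the quotients repeat a_1, a_2; the period length is 2.
So sqrt(635) = [25; (5, 50)] with period length k = 2.
k is even, so the fundamental solution of x^2 - 635y^2 = 1 is (p_{k-1}, q_{k-1}) = (p_1, q_1); compute convergents through index 1.
Convergents (p_i = a_i*p_{i-1} + p_{i-2}, q_i = a_i*q_{i-1} + q_{i-2} with p_{-2}=0, p_{-1}=1, q_{-2}=1, q_{-1}=0):
  i=0: a_0=25, p_0 = 25*1 + 0 = 25, q_0 = 25*0 + 1 = 1.
  i=1: a_1=5, p_1 = 5*25 + 1 = 126, q_1 = 5*1 + 0 = 5.
Check: 126^2 - 635*5^2 = 15876 - 15875 = 1, so (x, y) = (126, 5) solves the equation, and by the theorem it is the least positive solution.

(x, y) = (126, 5)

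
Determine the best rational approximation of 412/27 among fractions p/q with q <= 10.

61/4

Expand x = 412/27 as a continued fraction with the Euclidean algorithm:
  412 = 15*27 + 7, so a_0 = 15.
  27 = 3*7 + 6, so a_1 = 3.
  7 = 1*6 + 1, so a_2 = 1.
  6 = 6*1 + 0, so a_3 = 6.
so x = [15; 3, 1, 6].
Convergents (p_i = a_i*p_{i-1} + p_{i-2}, q_i = a_i*q_{i-1} + q_{i-2} with p_{-2}=0, p_{-1}=1, q_{-2}=1, q_{-1}=0), until the denominator exceeds 10:
  i=0: a_0=15, p_0 = 15*1 + 0 = 15, q_0 = 15*0 + 1 = 1.
  i=1: a_1=3, p_1 = 3*15 + 1 = 46, q_1 = 3*1 + 0 = 3.
  i=2: a_2=1, p_2 = 1*46 + 15 = 61, q_2 = 1*3 + 1 = 4.
  i=3: a_3=6, p_3 = 6*61 + 46 = 412, q_3 = 6*4 + 3 = 27.
q_3 = 27 > 10, so the last convergent with denominator <= 10 is p_2/q_2 = 61/4.
The closest fraction with denominator <= 10 is either p_2/q_2 or the intermediate fraction (k*p_2 + p_1)/(k*q_2 + q_1) with the largest k >= 1 whose denominator stays <= 10; these approach x as k grows, and every other convergent or intermediate fraction in range is farther away.
Largest k: floor((10 - q_1)/q_2) = floor((10 - 3)/4) = 1.
That gives (1*61 + 46)/(1*4 + 3) = 107/7.
Compare the errors: |x - 61/4| = |412*4 - 61*27|/(27*4) = 1/108, and |x - 107/7| = |412*7 - 107*27|/(27*7) = 5/189.
Cross-multiplying, 1*189 = 189 < 540 = 5*108, so 1/108 is smaller: the convergent 61/4 is closer to x than 107/7.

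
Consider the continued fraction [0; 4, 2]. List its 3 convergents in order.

0/1, 1/4, 2/9

Using the convergent recurrence p_i = a_i*p_{i-1} + p_{i-2}, q_i = a_i*q_{i-1} + q_{i-2} with p_{-2}=0, p_{-1}=1, q_{-2}=1, q_{-1}=0:
  i=0: a_0=0, p_0 = 0*1 + 0 = 0, q_0 = 0*0 + 1 = 1.
  i=1: a_1=4, p_1 = 4*0 + 1 = 1, q_1 = 4*1 + 0 = 4.
  i=2: a_2=2, p_2 = 2*1 + 0 = 2, q_2 = 2*4 + 1 = 9.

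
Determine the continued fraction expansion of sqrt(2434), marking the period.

[49; (2, 1, 48, 1, 2, 98)]

Write x_i = (sqrt(2434) + m_i)/d_i with (m_0, d_0) = (0, 1). a_0 = floor(sqrt(2434)) = 49, since 49^2 = 2401 <= 2434 < 2500 = 50^2.
Iterate m_{i+1} = d_i*a_i - m_i, d_{i+1} = (2434 - m_{i+1}^2)/d_i, a_{i+1} = floor((a_0 + m_{i+1})/d_{i+1}):
  m_1 = 1*49 - 0 = 49, d_1 = (2434 - 49^2)/1 = 33/1 = 33, a_1 = floor((49 + 49)/33) = 2.
  m_2 = 33*2 - 49 = 17, d_2 = (2434 - 17^2)/33 = 2145/33 = 65, a_2 = floor((49 + 17)/65) = 1.
  m_3 = 65*1 - 17 = 48, d_3 = (2434 - 48^2)/65 = 130/65 = 2, a_3 = floor((49 + 48)/2) = 48.
  m_4 = 2*48 - 48 = 48, d_4 = (2434 - 48^2)/2 = 130/2 = 65, a_4 = floor((49 + 48)/65) = 1.
  m_5 = 65*1 - 48 = 17, d_5 = (2434 - 17^2)/65 = 2145/65 = 33, a_5 = floor((49 + 17)/33) = 2.
  m_6 = 33*2 - 17 = 49, d_6 = (2434 - 49^2)/33 = 33/33 = 1, a_6 = floor((49 + 49)/1) = 98.
  m_7 = 1*98 - 49 = 49, d_7 = (2434 - 49^2)/1 = 33/1 = 33: (m_7, d_7) = (m_1, d_1) = (49, 33), so from here the quotients repeat a_1, ..., a_6; the period length is 6.
Hence the expansion of sqrt(2434) is a_0 = 49 followed by the repeating block 2, 1, 48, 1, 2, 98 (period 6).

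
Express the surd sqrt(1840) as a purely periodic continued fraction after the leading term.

[42; (1, 8, 1, 1, 5, 5, 5, 1, 1, 8, 1, 84)]

Write x_i = (sqrt(1840) + m_i)/d_i with (m_0, d_0) = (0, 1). a_0 = floor(sqrt(1840)) = 42, since 42^2 = 1764 <= 1840 < 1849 = 43^2.
Iterate m_{i+1} = d_i*a_i - m_i, d_{i+1} = (1840 - m_{i+1}^2)/d_i, a_{i+1} = floor((a_0 + m_{i+1})/d_{i+1}):
  m_1 = 1*42 - 0 = 42, d_1 = (1840 - 42^2)/1 = 76/1 = 76, a_1 = floor((42 + 42)/76) = 1.
  m_2 = 76*1 - 42 = 34, d_2 = (1840 - 34^2)/76 = 684/76 = 9, a_2 = floor((42 + 34)/9) = 8.
  m_3 = 9*8 - 34 = 38, d_3 = (1840 - 38^2)/9 = 396/9 = 44, a_3 = floor((42 + 38)/44) = 1.
  m_4 = 44*1 - 38 = 6, d_4 = (1840 - 6^2)/44 = 1804/44 = 41, a_4 = floor((42 + 6)/41) = 1.
  m_5 = 41*1 - 6 = 35, d_5 = (1840 - 35^2)/41 = 615/41 = 15, a_5 = floor((42 + 35)/15) = 5.
  m_6 = 15*5 - 35 = 40, d_6 = (1840 - 40^2)/15 = 240/15 = 16, a_6 = floor((42 + 40)/16) = 5.
  m_7 = 16*5 - 40 = 40, d_7 = (1840 - 40^2)/16 = 240/16 = 15, a_7 = floor((42 + 40)/15) = 5.
  m_8 = 15*5 - 40 = 35, d_8 = (1840 - 35^2)/15 = 615/15 = 41, a_8 = floor((42 + 35)/41) = 1.
  m_9 = 41*1 - 35 = 6, d_9 = (1840 - 6^2)/41 = 1804/41 = 44, a_9 = floor((42 + 6)/44) = 1.
  m_10 = 44*1 - 6 = 38, d_10 = (1840 - 38^2)/44 = 396/44 = 9, a_10 = floor((42 + 38)/9) = 8.
  m_11 = 9*8 - 38 = 34, d_11 = (1840 - 34^2)/9 = 684/9 = 76, a_11 = floor((42 + 34)/76) = 1.
  m_12 = 76*1 - 34 = 42, d_12 = (1840 - 42^2)/76 = 76/76 = 1, a_12 = floor((42 + 42)/1) = 84.
  m_13 = 1*84 - 42 = 42, d_13 = (1840 - 42^2)/1 = 76/1 = 76: (m_13, d_13) = (m_1, d_1) = (42, 76), so from here the quotients repeat a_1, ..., a_12; the period length is 12.
Hence the expansion of sqrt(1840) is a_0 = 42 followed by the repeating block 1, 8, 1, 1, 5, 5, 5, 1, 1, 8, 1, 84 (period 12).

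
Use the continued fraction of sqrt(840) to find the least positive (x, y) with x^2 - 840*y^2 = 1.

(x, y) = (29, 1)

First expand sqrt(840) as a continued fraction. With x_i = (sqrt(840) + m_i)/d_i and (m_0, d_0) = (0, 1): a_0 = floor(sqrt(840)) = 28, since 28^2 = 784 <= 840 < 841 = 29^2.
Iterate m_{i+1} = d_i*a_i - m_i, d_{i+1} = (840 - m_{i+1}^2)/d_i, a_{i+1} = floor((a_0 + m_{i+1})/d_{i+1}):
  m_1 = 1*28 - 0 = 28, d_1 = (840 - 28^2)/1 = 56/1 = 56, a_1 = floor((28 + 28)/56) = 1.
  m_2 = 56*1 - 28 = 28, d_2 = (840 - 28^2)/56 = 56/56 = 1, a_2 = floor((28 + 28)/1) = 56.
  m_3 = 1*56 - 28 = 28, d_3 = (840 - 28^2)/1 = 56/1 = 56: (m_3, d_3) = (m_1, d_1) = (28, 56), so from here the quotients repeat a_1, a_2; the period length is 2.
So sqrt(840) = [28; (1, 56)] with period length k = 2.
k is even, so the fundamental solution of x^2 - 840y^2 = 1 is (p_{k-1}, q_{k-1}) = (p_1, q_1); compute convergents through index 1.
Convergents (p_i = a_i*p_{i-1} + p_{i-2}, q_i = a_i*q_{i-1} + q_{i-2} with p_{-2}=0, p_{-1}=1, q_{-2}=1, q_{-1}=0):
  i=0: a_0=28, p_0 = 28*1 + 0 = 28, q_0 = 28*0 + 1 = 1.
  i=1: a_1=1, p_1 = 1*28 + 1 = 29, q_1 = 1*1 + 0 = 1.
Check: 29^2 - 840*1^2 = 841 - 840 = 1, so (x, y) = (29, 1) solves the equation, and by the theorem it is the least positive solution.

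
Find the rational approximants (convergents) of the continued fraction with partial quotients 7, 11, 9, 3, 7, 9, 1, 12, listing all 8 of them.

7/1, 78/11, 709/100, 2205/311, 16144/2277, 147501/20804, 163645/23081, 2111241/297776

Using the convergent recurrence p_i = a_i*p_{i-1} + p_{i-2}, q_i = a_i*q_{i-1} + q_{i-2} with p_{-2}=0, p_{-1}=1, q_{-2}=1, q_{-1}=0:
  i=0: a_0=7, p_0 = 7*1 + 0 = 7, q_0 = 7*0 + 1 = 1.
  i=1: a_1=11, p_1 = 11*7 + 1 = 78, q_1 = 11*1 + 0 = 11.
  i=2: a_2=9, p_2 = 9*78 + 7 = 709, q_2 = 9*11 + 1 = 100.
  i=3: a_3=3, p_3 = 3*709 + 78 = 2205, q_3 = 3*100 + 11 = 311.
  i=4: a_4=7, p_4 = 7*2205 + 709 = 16144, q_4 = 7*311 + 100 = 2277.
  i=5: a_5=9, p_5 = 9*16144 + 2205 = 147501, q_5 = 9*2277 + 311 = 20804.
  i=6: a_6=1, p_6 = 1*147501 + 16144 = 163645, q_6 = 1*20804 + 2277 = 23081.
  i=7: a_7=12, p_7 = 12*163645 + 147501 = 2111241, q_7 = 12*23081 + 20804 = 297776.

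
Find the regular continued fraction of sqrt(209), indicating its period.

[14; (2, 5, 3, 2, 3, 5, 2, 28)]

Write x_i = (sqrt(209) + m_i)/d_i with (m_0, d_0) = (0, 1). a_0 = floor(sqrt(209)) = 14, since 14^2 = 196 <= 209 < 225 = 15^2.
Iterate m_{i+1} = d_i*a_i - m_i, d_{i+1} = (209 - m_{i+1}^2)/d_i, a_{i+1} = floor((a_0 + m_{i+1})/d_{i+1}):
  m_1 = 1*14 - 0 = 14, d_1 = (209 - 14^2)/1 = 13/1 = 13, a_1 = floor((14 + 14)/13) = 2.
  m_2 = 13*2 - 14 = 12, d_2 = (209 - 12^2)/13 = 65/13 = 5, a_2 = floor((14 + 12)/5) = 5.
  m_3 = 5*5 - 12 = 13, d_3 = (209 - 13^2)/5 = 40/5 = 8, a_3 = floor((14 + 13)/8) = 3.
  m_4 = 8*3 - 13 = 11, d_4 = (209 - 11^2)/8 = 88/8 = 11, a_4 = floor((14 + 11)/11) = 2.
  m_5 = 11*2 - 11 = 11, d_5 = (209 - 11^2)/11 = 88/11 = 8, a_5 = floor((14 + 11)/8) = 3.
  m_6 = 8*3 - 11 = 13, d_6 = (209 - 13^2)/8 = 40/8 = 5, a_6 = floor((14 + 13)/5) = 5.
  m_7 = 5*5 - 13 = 12, d_7 = (209 - 12^2)/5 = 65/5 = 13, a_7 = floor((14 + 12)/13) = 2.
  m_8 = 13*2 - 12 = 14, d_8 = (209 - 14^2)/13 = 13/13 = 1, a_8 = floor((14 + 14)/1) = 28.
  m_9 = 1*28 - 14 = 14, d_9 = (209 - 14^2)/1 = 13/1 = 13: (m_9, d_9) = (m_1, d_1) = (14, 13), so from here the quotients repeat a_1, ..., a_8; the period length is 8.
Hence the expansion of sqrt(209) is a_0 = 14 followed by the repeating block 2, 5, 3, 2, 3, 5, 2, 28 (period 8).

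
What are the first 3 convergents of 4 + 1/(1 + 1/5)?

Using the convergent recurrence p_i = a_i*p_{i-1} + p_{i-2}, q_i = a_i*q_{i-1} + q_{i-2} with p_{-2}=0, p_{-1}=1, q_{-2}=1, q_{-1}=0:
  i=0: a_0=4, p_0 = 4*1 + 0 = 4, q_0 = 4*0 + 1 = 1.
  i=1: a_1=1, p_1 = 1*4 + 1 = 5, q_1 = 1*1 + 0 = 1.
  i=2: a_2=5, p_2 = 5*5 + 4 = 29, q_2 = 5*1 + 1 = 6.

4/1, 5/1, 29/6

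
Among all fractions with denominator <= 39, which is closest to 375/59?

Expand x = 375/59 as a continued fraction with the Euclidean algorithm:
  375 = 6*59 + 21, so a_0 = 6.
  59 = 2*21 + 17, so a_1 = 2.
  21 = 1*17 + 4, so a_2 = 1.
  17 = 4*4 + 1, so a_3 = 4.
  4 = 4*1 + 0, so a_4 = 4.
so x = [6; 2, 1, 4, 4].
Convergents (p_i = a_i*p_{i-1} + p_{i-2}, q_i = a_i*q_{i-1} + q_{i-2} with p_{-2}=0, p_{-1}=1, q_{-2}=1, q_{-1}=0), until the denominator exceeds 39:
  i=0: a_0=6, p_0 = 6*1 + 0 = 6, q_0 = 6*0 + 1 = 1.
  i=1: a_1=2, p_1 = 2*6 + 1 = 13, q_1 = 2*1 + 0 = 2.
  i=2: a_2=1, p_2 = 1*13 + 6 = 19, q_2 = 1*2 + 1 = 3.
  i=3: a_3=4, p_3 = 4*19 + 13 = 89, q_3 = 4*3 + 2 = 14.
  i=4: a_4=4, p_4 = 4*89 + 19 = 375, q_4 = 4*14 + 3 = 59.
q_4 = 59 > 39, so the last convergent with denominator <= 39 is p_3/q_3 = 89/14.
The closest fraction with denominator <= 39 is either p_3/q_3 or the intermediate fraction (k*p_3 + p_2)/(k*q_3 + q_2) with the largest k >= 1 whose denominator stays <= 39; these approach x as k grows, and every other convergent or intermediate fraction in range is farther away.
Largest k: floor((39 - q_2)/q_3) = floor((39 - 3)/14) = 2.
That gives (2*89 + 19)/(2*14 + 3) = 197/31.
Compare the errors: |x - 89/14| = |375*14 - 89*59|/(59*14) = 1/826, and |x - 197/31| = |375*31 - 197*59|/(59*31) = 2/1829.
Cross-multiplying, 2*826 = 1652 < 1829 = 1*1829, so 2/1829 is smaller: the intermediate fraction 197/31 is closer to x than 89/14.

197/31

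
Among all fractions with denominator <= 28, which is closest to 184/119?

17/11

Expand x = 184/119 as a continued fraction with the Euclidean algorithm:
  184 = 1*119 + 65, so a_0 = 1.
  119 = 1*65 + 54, so a_1 = 1.
  65 = 1*54 + 11, so a_2 = 1.
  54 = 4*11 + 10, so a_3 = 4.
  11 = 1*10 + 1, so a_4 = 1.
  10 = 10*1 + 0, so a_5 = 10.
so x = [1; 1, 1, 4, 1, 10].
Convergents (p_i = a_i*p_{i-1} + p_{i-2}, q_i = a_i*q_{i-1} + q_{i-2} with p_{-2}=0, p_{-1}=1, q_{-2}=1, q_{-1}=0), until the denominator exceeds 28:
  i=0: a_0=1, p_0 = 1*1 + 0 = 1, q_0 = 1*0 + 1 = 1.
  i=1: a_1=1, p_1 = 1*1 + 1 = 2, q_1 = 1*1 + 0 = 1.
  i=2: a_2=1, p_2 = 1*2 + 1 = 3, q_2 = 1*1 + 1 = 2.
  i=3: a_3=4, p_3 = 4*3 + 2 = 14, q_3 = 4*2 + 1 = 9.
  i=4: a_4=1, p_4 = 1*14 + 3 = 17, q_4 = 1*9 + 2 = 11.
  i=5: a_5=10, p_5 = 10*17 + 14 = 184, q_5 = 10*11 + 9 = 119.
q_5 = 119 > 28, so the last convergent with denominator <= 28 is p_4/q_4 = 17/11.
The closest fraction with denominator <= 28 is either p_4/q_4 or the intermediate fraction (k*p_4 + p_3)/(k*q_4 + q_3) with the largest k >= 1 whose denominator stays <= 28; these approach x as k grows, and every other convergent or intermediate fraction in range is farther away.
Largest k: floor((28 - q_3)/q_4) = floor((28 - 9)/11) = 1.
That gives (1*17 + 14)/(1*11 + 9) = 31/20.
Compare the errors: |x - 17/11| = |184*11 - 17*119|/(119*11) = 1/1309, and |x - 31/20| = |184*20 - 31*119|/(119*20) = 9/2380.
Cross-multiplying, 1*2380 = 2380 < 11781 = 9*1309, so 1/1309 is smaller: the convergent 17/11 is closer to x than 31/20.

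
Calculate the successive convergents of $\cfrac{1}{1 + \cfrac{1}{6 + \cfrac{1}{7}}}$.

Using the convergent recurrence p_i = a_i*p_{i-1} + p_{i-2}, q_i = a_i*q_{i-1} + q_{i-2} with p_{-2}=0, p_{-1}=1, q_{-2}=1, q_{-1}=0:
  i=0: a_0=0, p_0 = 0*1 + 0 = 0, q_0 = 0*0 + 1 = 1.
  i=1: a_1=1, p_1 = 1*0 + 1 = 1, q_1 = 1*1 + 0 = 1.
  i=2: a_2=6, p_2 = 6*1 + 0 = 6, q_2 = 6*1 + 1 = 7.
  i=3: a_3=7, p_3 = 7*6 + 1 = 43, q_3 = 7*7 + 1 = 50.

0/1, 1/1, 6/7, 43/50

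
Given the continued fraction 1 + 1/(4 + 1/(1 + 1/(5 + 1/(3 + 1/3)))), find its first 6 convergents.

Using the convergent recurrence p_i = a_i*p_{i-1} + p_{i-2}, q_i = a_i*q_{i-1} + q_{i-2} with p_{-2}=0, p_{-1}=1, q_{-2}=1, q_{-1}=0:
  i=0: a_0=1, p_0 = 1*1 + 0 = 1, q_0 = 1*0 + 1 = 1.
  i=1: a_1=4, p_1 = 4*1 + 1 = 5, q_1 = 4*1 + 0 = 4.
  i=2: a_2=1, p_2 = 1*5 + 1 = 6, q_2 = 1*4 + 1 = 5.
  i=3: a_3=5, p_3 = 5*6 + 5 = 35, q_3 = 5*5 + 4 = 29.
  i=4: a_4=3, p_4 = 3*35 + 6 = 111, q_4 = 3*29 + 5 = 92.
  i=5: a_5=3, p_5 = 3*111 + 35 = 368, q_5 = 3*92 + 29 = 305.

1/1, 5/4, 6/5, 35/29, 111/92, 368/305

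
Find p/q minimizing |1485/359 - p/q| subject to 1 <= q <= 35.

91/22

Expand x = 1485/359 as a continued fraction with the Euclidean algorithm:
  1485 = 4*359 + 49, so a_0 = 4.
  359 = 7*49 + 16, so a_1 = 7.
  49 = 3*16 + 1, so a_2 = 3.
  16 = 16*1 + 0, so a_3 = 16.
so x = [4; 7, 3, 16].
Convergents (p_i = a_i*p_{i-1} + p_{i-2}, q_i = a_i*q_{i-1} + q_{i-2} with p_{-2}=0, p_{-1}=1, q_{-2}=1, q_{-1}=0), until the denominator exceeds 35:
  i=0: a_0=4, p_0 = 4*1 + 0 = 4, q_0 = 4*0 + 1 = 1.
  i=1: a_1=7, p_1 = 7*4 + 1 = 29, q_1 = 7*1 + 0 = 7.
  i=2: a_2=3, p_2 = 3*29 + 4 = 91, q_2 = 3*7 + 1 = 22.
  i=3: a_3=16, p_3 = 16*91 + 29 = 1485, q_3 = 16*22 + 7 = 359.
q_3 = 359 > 35, so the last convergent with denominator <= 35 is p_2/q_2 = 91/22.
The closest fraction with denominator <= 35 is either p_2/q_2 or the intermediate fraction (k*p_2 + p_1)/(k*q_2 + q_1) with the largest k >= 1 whose denominator stays <= 35; these approach x as k grows, and every other convergent or intermediate fraction in range is farther away.
Largest k: floor((35 - q_1)/q_2) = floor((35 - 7)/22) = 1.
That gives (1*91 + 29)/(1*22 + 7) = 120/29.
Compare the errors: |x - 91/22| = |1485*22 - 91*359|/(359*22) = 1/7898, and |x - 120/29| = |1485*29 - 120*359|/(359*29) = 15/10411.
Cross-multiplying, 1*10411 = 10411 < 118470 = 15*7898, so 1/7898 is smaller: the convergent 91/22 is closer to x than 120/29.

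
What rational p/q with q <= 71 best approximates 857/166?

222/43

Expand x = 857/166 as a continued fraction with the Euclidean algorithm:
  857 = 5*166 + 27, so a_0 = 5.
  166 = 6*27 + 4, so a_1 = 6.
  27 = 6*4 + 3, so a_2 = 6.
  4 = 1*3 + 1, so a_3 = 1.
  3 = 3*1 + 0, so a_4 = 3.
so x = [5; 6, 6, 1, 3].
Convergents (p_i = a_i*p_{i-1} + p_{i-2}, q_i = a_i*q_{i-1} + q_{i-2} with p_{-2}=0, p_{-1}=1, q_{-2}=1, q_{-1}=0), until the denominator exceeds 71:
  i=0: a_0=5, p_0 = 5*1 + 0 = 5, q_0 = 5*0 + 1 = 1.
  i=1: a_1=6, p_1 = 6*5 + 1 = 31, q_1 = 6*1 + 0 = 6.
  i=2: a_2=6, p_2 = 6*31 + 5 = 191, q_2 = 6*6 + 1 = 37.
  i=3: a_3=1, p_3 = 1*191 + 31 = 222, q_3 = 1*37 + 6 = 43.
  i=4: a_4=3, p_4 = 3*222 + 191 = 857, q_4 = 3*43 + 37 = 166.
q_4 = 166 > 71, so the last convergent with denominator <= 71 is p_3/q_3 = 222/43.
The closest fraction with denominator <= 71 is either p_3/q_3 or the intermediate fraction (k*p_3 + p_2)/(k*q_3 + q_2) with the largest k >= 1 whose denominator stays <= 71; these approach x as k grows, and every other convergent or intermediate fraction in range is farther away.
Largest k: floor((71 - q_2)/q_3) = floor((71 - 37)/43) = 0.
Since k = 0, no intermediate fraction beyond p_3/q_3 has denominator <= 71, so the convergent 222/43 is the closest (its error is |857*43 - 222*166|/(166*43) = 1/7138).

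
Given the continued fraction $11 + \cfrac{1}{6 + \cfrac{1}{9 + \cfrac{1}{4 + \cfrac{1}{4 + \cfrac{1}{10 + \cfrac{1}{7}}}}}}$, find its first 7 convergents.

11/1, 67/6, 614/55, 2523/226, 10706/959, 109583/9816, 777787/69671

Using the convergent recurrence p_i = a_i*p_{i-1} + p_{i-2}, q_i = a_i*q_{i-1} + q_{i-2} with p_{-2}=0, p_{-1}=1, q_{-2}=1, q_{-1}=0:
  i=0: a_0=11, p_0 = 11*1 + 0 = 11, q_0 = 11*0 + 1 = 1.
  i=1: a_1=6, p_1 = 6*11 + 1 = 67, q_1 = 6*1 + 0 = 6.
  i=2: a_2=9, p_2 = 9*67 + 11 = 614, q_2 = 9*6 + 1 = 55.
  i=3: a_3=4, p_3 = 4*614 + 67 = 2523, q_3 = 4*55 + 6 = 226.
  i=4: a_4=4, p_4 = 4*2523 + 614 = 10706, q_4 = 4*226 + 55 = 959.
  i=5: a_5=10, p_5 = 10*10706 + 2523 = 109583, q_5 = 10*959 + 226 = 9816.
  i=6: a_6=7, p_6 = 7*109583 + 10706 = 777787, q_6 = 7*9816 + 959 = 69671.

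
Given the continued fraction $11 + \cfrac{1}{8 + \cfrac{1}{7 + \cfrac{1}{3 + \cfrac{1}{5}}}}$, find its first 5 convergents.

Using the convergent recurrence p_i = a_i*p_{i-1} + p_{i-2}, q_i = a_i*q_{i-1} + q_{i-2} with p_{-2}=0, p_{-1}=1, q_{-2}=1, q_{-1}=0:
  i=0: a_0=11, p_0 = 11*1 + 0 = 11, q_0 = 11*0 + 1 = 1.
  i=1: a_1=8, p_1 = 8*11 + 1 = 89, q_1 = 8*1 + 0 = 8.
  i=2: a_2=7, p_2 = 7*89 + 11 = 634, q_2 = 7*8 + 1 = 57.
  i=3: a_3=3, p_3 = 3*634 + 89 = 1991, q_3 = 3*57 + 8 = 179.
  i=4: a_4=5, p_4 = 5*1991 + 634 = 10589, q_4 = 5*179 + 57 = 952.

11/1, 89/8, 634/57, 1991/179, 10589/952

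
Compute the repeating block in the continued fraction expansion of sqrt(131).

[11; (2, 4, 11, 4, 2, 22)]

Write x_i = (sqrt(131) + m_i)/d_i with (m_0, d_0) = (0, 1). a_0 = floor(sqrt(131)) = 11, since 11^2 = 121 <= 131 < 144 = 12^2.
Iterate m_{i+1} = d_i*a_i - m_i, d_{i+1} = (131 - m_{i+1}^2)/d_i, a_{i+1} = floor((a_0 + m_{i+1})/d_{i+1}):
  m_1 = 1*11 - 0 = 11, d_1 = (131 - 11^2)/1 = 10/1 = 10, a_1 = floor((11 + 11)/10) = 2.
  m_2 = 10*2 - 11 = 9, d_2 = (131 - 9^2)/10 = 50/10 = 5, a_2 = floor((11 + 9)/5) = 4.
  m_3 = 5*4 - 9 = 11, d_3 = (131 - 11^2)/5 = 10/5 = 2, a_3 = floor((11 + 11)/2) = 11.
  m_4 = 2*11 - 11 = 11, d_4 = (131 - 11^2)/2 = 10/2 = 5, a_4 = floor((11 + 11)/5) = 4.
  m_5 = 5*4 - 11 = 9, d_5 = (131 - 9^2)/5 = 50/5 = 10, a_5 = floor((11 + 9)/10) = 2.
  m_6 = 10*2 - 9 = 11, d_6 = (131 - 11^2)/10 = 10/10 = 1, a_6 = floor((11 + 11)/1) = 22.
  m_7 = 1*22 - 11 = 11, d_7 = (131 - 11^2)/1 = 10/1 = 10: (m_7, d_7) = (m_1, d_1) = (11, 10), so from here the quotients repeat a_1, ..., a_6; the period length is 6.
Hence the expansion of sqrt(131) is a_0 = 11 followed by the repeating block 2, 4, 11, 4, 2, 22 (period 6).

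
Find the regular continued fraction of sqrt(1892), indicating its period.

Write x_i = (sqrt(1892) + m_i)/d_i with (m_0, d_0) = (0, 1). a_0 = floor(sqrt(1892)) = 43, since 43^2 = 1849 <= 1892 < 1936 = 44^2.
Iterate m_{i+1} = d_i*a_i - m_i, d_{i+1} = (1892 - m_{i+1}^2)/d_i, a_{i+1} = floor((a_0 + m_{i+1})/d_{i+1}):
  m_1 = 1*43 - 0 = 43, d_1 = (1892 - 43^2)/1 = 43/1 = 43, a_1 = floor((43 + 43)/43) = 2.
  m_2 = 43*2 - 43 = 43, d_2 = (1892 - 43^2)/43 = 43/43 = 1, a_2 = floor((43 + 43)/1) = 86.
  m_3 = 1*86 - 43 = 43, d_3 = (1892 - 43^2)/1 = 43/1 = 43: (m_3, d_3) = (m_1, d_1) = (43, 43), so from here the quotients repeat a_1, a_2; the period length is 2.
Hence the expansion of sqrt(1892) is a_0 = 43 followed by the repeating block 2, 86 (period 2).

[43; (2, 86)]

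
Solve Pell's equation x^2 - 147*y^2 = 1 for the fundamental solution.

First expand sqrt(147) as a continued fraction. With x_i = (sqrt(147) + m_i)/d_i and (m_0, d_0) = (0, 1): a_0 = floor(sqrt(147)) = 12, since 12^2 = 144 <= 147 < 169 = 13^2.
Iterate m_{i+1} = d_i*a_i - m_i, d_{i+1} = (147 - m_{i+1}^2)/d_i, a_{i+1} = floor((a_0 + m_{i+1})/d_{i+1}):
  m_1 = 1*12 - 0 = 12, d_1 = (147 - 12^2)/1 = 3/1 = 3, a_1 = floor((12 + 12)/3) = 8.
  m_2 = 3*8 - 12 = 12, d_2 = (147 - 12^2)/3 = 3/3 = 1, a_2 = floor((12 + 12)/1) = 24.
  m_3 = 1*24 - 12 = 12, d_3 = (147 - 12^2)/1 = 3/1 = 3: (m_3, d_3) = (m_1, d_1) = (12, 3), so from here the quotients repeat a_1, a_2; the period length is 2.
So sqrt(147) = [12; (8, 24)] with period length k = 2.
k is even, so the fundamental solution of x^2 - 147y^2 = 1 is (p_{k-1}, q_{k-1}) = (p_1, q_1); compute convergents through index 1.
Convergents (p_i = a_i*p_{i-1} + p_{i-2}, q_i = a_i*q_{i-1} + q_{i-2} with p_{-2}=0, p_{-1}=1, q_{-2}=1, q_{-1}=0):
  i=0: a_0=12, p_0 = 12*1 + 0 = 12, q_0 = 12*0 + 1 = 1.
  i=1: a_1=8, p_1 = 8*12 + 1 = 97, q_1 = 8*1 + 0 = 8.
Check: 97^2 - 147*8^2 = 9409 - 9408 = 1, so (x, y) = (97, 8) solves the equation, and by the theorem it is the least positive solution.

(x, y) = (97, 8)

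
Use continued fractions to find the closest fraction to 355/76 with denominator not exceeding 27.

14/3

Expand x = 355/76 as a continued fraction with the Euclidean algorithm:
  355 = 4*76 + 51, so a_0 = 4.
  76 = 1*51 + 25, so a_1 = 1.
  51 = 2*25 + 1, so a_2 = 2.
  25 = 25*1 + 0, so a_3 = 25.
so x = [4; 1, 2, 25].
Convergents (p_i = a_i*p_{i-1} + p_{i-2}, q_i = a_i*q_{i-1} + q_{i-2} with p_{-2}=0, p_{-1}=1, q_{-2}=1, q_{-1}=0), until the denominator exceeds 27:
  i=0: a_0=4, p_0 = 4*1 + 0 = 4, q_0 = 4*0 + 1 = 1.
  i=1: a_1=1, p_1 = 1*4 + 1 = 5, q_1 = 1*1 + 0 = 1.
  i=2: a_2=2, p_2 = 2*5 + 4 = 14, q_2 = 2*1 + 1 = 3.
  i=3: a_3=25, p_3 = 25*14 + 5 = 355, q_3 = 25*3 + 1 = 76.
q_3 = 76 > 27, so the last convergent with denominator <= 27 is p_2/q_2 = 14/3.
The closest fraction with denominator <= 27 is either p_2/q_2 or the intermediate fraction (k*p_2 + p_1)/(k*q_2 + q_1) with the largest k >= 1 whose denominator stays <= 27; these approach x as k grows, and every other convergent or intermediate fraction in range is farther away.
Largest k: floor((27 - q_1)/q_2) = floor((27 - 1)/3) = 8.
That gives (8*14 + 5)/(8*3 + 1) = 117/25.
Compare the errors: |x - 14/3| = |355*3 - 14*76|/(76*3) = 1/228, and |x - 117/25| = |355*25 - 117*76|/(76*25) = 17/1900.
Cross-multiplying, 1*1900 = 1900 < 3876 = 17*228, so 1/228 is smaller: the convergent 14/3 is closer to x than 117/25.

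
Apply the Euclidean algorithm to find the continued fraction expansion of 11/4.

Run the Euclidean algorithm on 11 and 4; the successive quotients are the partial quotients a_0, a_1, ... (each step inverts the fractional part left over by the previous one):
  11 = 2*4 + 3, so a_0 = 2.
  4 = 1*3 + 1, so a_1 = 1.
  3 = 3*1 + 0, so a_2 = 3.
The remainder reaches 0 after 3 divisions, so the expansion has 3 partial quotients, read off in order.

[2; 1, 3]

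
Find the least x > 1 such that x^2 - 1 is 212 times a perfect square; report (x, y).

(x, y) = (66249, 4550)

First expand sqrt(212) as a continued fraction. With x_i = (sqrt(212) + m_i)/d_i and (m_0, d_0) = (0, 1): a_0 = floor(sqrt(212)) = 14, since 14^2 = 196 <= 212 < 225 = 15^2.
Iterate m_{i+1} = d_i*a_i - m_i, d_{i+1} = (212 - m_{i+1}^2)/d_i, a_{i+1} = floor((a_0 + m_{i+1})/d_{i+1}):
  m_1 = 1*14 - 0 = 14, d_1 = (212 - 14^2)/1 = 16/1 = 16, a_1 = floor((14 + 14)/16) = 1.
  m_2 = 16*1 - 14 = 2, d_2 = (212 - 2^2)/16 = 208/16 = 13, a_2 = floor((14 + 2)/13) = 1.
  m_3 = 13*1 - 2 = 11, d_3 = (212 - 11^2)/13 = 91/13 = 7, a_3 = floor((14 + 11)/7) = 3.
  m_4 = 7*3 - 11 = 10, d_4 = (212 - 10^2)/7 = 112/7 = 16, a_4 = floor((14 + 10)/16) = 1.
  m_5 = 16*1 - 10 = 6, d_5 = (212 - 6^2)/16 = 176/16 = 11, a_5 = floor((14 + 6)/11) = 1.
  m_6 = 11*1 - 6 = 5, d_6 = (212 - 5^2)/11 = 187/11 = 17, a_6 = floor((14 + 5)/17) = 1.
  m_7 = 17*1 - 5 = 12, d_7 = (212 - 12^2)/17 = 68/17 = 4, a_7 = floor((14 + 12)/4) = 6.
  m_8 = 4*6 - 12 = 12, d_8 = (212 - 12^2)/4 = 68/4 = 17, a_8 = floor((14 + 12)/17) = 1.
  m_9 = 17*1 - 12 = 5, d_9 = (212 - 5^2)/17 = 187/17 = 11, a_9 = floor((14 + 5)/11) = 1.
  m_10 = 11*1 - 5 = 6, d_10 = (212 - 6^2)/11 = 176/11 = 16, a_10 = floor((14 + 6)/16) = 1.
  m_11 = 16*1 - 6 = 10, d_11 = (212 - 10^2)/16 = 112/16 = 7, a_11 = floor((14 + 10)/7) = 3.
  m_12 = 7*3 - 10 = 11, d_12 = (212 - 11^2)/7 = 91/7 = 13, a_12 = floor((14 + 11)/13) = 1.
  m_13 = 13*1 - 11 = 2, d_13 = (212 - 2^2)/13 = 208/13 = 16, a_13 = floor((14 + 2)/16) = 1.
  m_14 = 16*1 - 2 = 14, d_14 = (212 - 14^2)/16 = 16/16 = 1, a_14 = floor((14 + 14)/1) = 28.
  m_15 = 1*28 - 14 = 14, d_15 = (212 - 14^2)/1 = 16/1 = 16: (m_15, d_15) = (m_1, d_1) = (14, 16), so from here the quotients repeat a_1, ..., a_14; the period length is 14.
So sqrt(212) = [14; (1, 1, 3, 1, 1, 1, 6, 1, 1, 1, 3, 1, 1, 28)] with period length k = 14.
k is even, so the fundamental solution of x^2 - 212y^2 = 1 is (p_{k-1}, q_{k-1}) = (p_13, q_13); compute convergents through index 13.
Convergents (p_i = a_i*p_{i-1} + p_{i-2}, q_i = a_i*q_{i-1} + q_{i-2} with p_{-2}=0, p_{-1}=1, q_{-2}=1, q_{-1}=0):
  i=0: a_0=14, p_0 = 14*1 + 0 = 14, q_0 = 14*0 + 1 = 1.
  i=1: a_1=1, p_1 = 1*14 + 1 = 15, q_1 = 1*1 + 0 = 1.
  i=2: a_2=1, p_2 = 1*15 + 14 = 29, q_2 = 1*1 + 1 = 2.
  i=3: a_3=3, p_3 = 3*29 + 15 = 102, q_3 = 3*2 + 1 = 7.
  i=4: a_4=1, p_4 = 1*102 + 29 = 131, q_4 = 1*7 + 2 = 9.
  i=5: a_5=1, p_5 = 1*131 + 102 = 233, q_5 = 1*9 + 7 = 16.
  i=6: a_6=1, p_6 = 1*233 + 131 = 364, q_6 = 1*16 + 9 = 25.
  i=7: a_7=6, p_7 = 6*364 + 233 = 2417, q_7 = 6*25 + 16 = 166.
  i=8: a_8=1, p_8 = 1*2417 + 364 = 2781, q_8 = 1*166 + 25 = 191.
  i=9: a_9=1, p_9 = 1*2781 + 2417 = 5198, q_9 = 1*191 + 166 = 357.
  i=10: a_10=1, p_10 = 1*5198 + 2781 = 7979, q_10 = 1*357 + 191 = 548.
  i=11: a_11=3, p_11 = 3*7979 + 5198 = 29135, q_11 = 3*548 + 357 = 2001.
  i=12: a_12=1, p_12 = 1*29135 + 7979 = 37114, q_12 = 1*2001 + 548 = 2549.
  i=13: a_13=1, p_13 = 1*37114 + 29135 = 66249, q_13 = 1*2549 + 2001 = 4550.
Check: 66249^2 - 212*4550^2 = 4388930001 - 4388930000 = 1, so (x, y) = (66249, 4550) solves the equation, and by the theorem it is the least positive solution.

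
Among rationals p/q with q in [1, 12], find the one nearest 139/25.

50/9

Expand x = 139/25 as a continued fraction with the Euclidean algorithm:
  139 = 5*25 + 14, so a_0 = 5.
  25 = 1*14 + 11, so a_1 = 1.
  14 = 1*11 + 3, so a_2 = 1.
  11 = 3*3 + 2, so a_3 = 3.
  3 = 1*2 + 1, so a_4 = 1.
  2 = 2*1 + 0, so a_5 = 2.
so x = [5; 1, 1, 3, 1, 2].
Convergents (p_i = a_i*p_{i-1} + p_{i-2}, q_i = a_i*q_{i-1} + q_{i-2} with p_{-2}=0, p_{-1}=1, q_{-2}=1, q_{-1}=0), until the denominator exceeds 12:
  i=0: a_0=5, p_0 = 5*1 + 0 = 5, q_0 = 5*0 + 1 = 1.
  i=1: a_1=1, p_1 = 1*5 + 1 = 6, q_1 = 1*1 + 0 = 1.
  i=2: a_2=1, p_2 = 1*6 + 5 = 11, q_2 = 1*1 + 1 = 2.
  i=3: a_3=3, p_3 = 3*11 + 6 = 39, q_3 = 3*2 + 1 = 7.
  i=4: a_4=1, p_4 = 1*39 + 11 = 50, q_4 = 1*7 + 2 = 9.
  i=5: a_5=2, p_5 = 2*50 + 39 = 139, q_5 = 2*9 + 7 = 25.
q_5 = 25 > 12, so the last convergent with denominator <= 12 is p_4/q_4 = 50/9.
The closest fraction with denominator <= 12 is either p_4/q_4 or the intermediate fraction (k*p_4 + p_3)/(k*q_4 + q_3) with the largest k >= 1 whose denominator stays <= 12; these approach x as k grows, and every other convergent or intermediate fraction in range is farther away.
Largest k: floor((12 - q_3)/q_4) = floor((12 - 7)/9) = 0.
Since k = 0, no intermediate fraction beyond p_4/q_4 has denominator <= 12, so the convergent 50/9 is the closest (its error is |139*9 - 50*25|/(25*9) = 1/225).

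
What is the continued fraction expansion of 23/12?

Run the Euclidean algorithm on 23 and 12; the successive quotients are the partial quotients a_0, a_1, ... (each step inverts the fractional part left over by the previous one):
  23 = 1*12 + 11, so a_0 = 1.
  12 = 1*11 + 1, so a_1 = 1.
  11 = 11*1 + 0, so a_2 = 11.
The remainder reaches 0 after 3 divisions, so the expansion has 3 partial quotients, read off in order.

[1; 1, 11]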